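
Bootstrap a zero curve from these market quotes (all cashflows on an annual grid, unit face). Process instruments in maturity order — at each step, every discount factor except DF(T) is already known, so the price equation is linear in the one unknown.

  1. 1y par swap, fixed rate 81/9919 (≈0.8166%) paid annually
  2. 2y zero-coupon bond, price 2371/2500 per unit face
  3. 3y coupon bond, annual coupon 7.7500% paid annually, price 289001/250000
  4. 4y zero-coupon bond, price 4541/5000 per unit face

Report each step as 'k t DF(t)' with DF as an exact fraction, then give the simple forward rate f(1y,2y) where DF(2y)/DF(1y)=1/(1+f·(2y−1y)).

step 1 [1y] swap r/1=81/9919: DF=(1 − 81/9919·(0))/(1+81/9919) = 9919/10000 ≈ 0.991900
step 2 [2y] zero: DF = P = 2371/2500 ≈ 0.948400
step 3 [3y] bond c/1=31/400: DF=(289001/250000 − 31/400·(0.991900+0.948400))/(1+31/400) = 9333/10000 ≈ 0.933300
step 4 [4y] zero: DF = P = 4541/5000 ≈ 0.908200

1 1 9919/10000
2 2 2371/2500
3 3 9333/10000
4 4 4541/5000
f(1y,2y) = ((9919/10000)/(2371/2500) − 1)/(1) = 435/9484 ≈ 4.5867%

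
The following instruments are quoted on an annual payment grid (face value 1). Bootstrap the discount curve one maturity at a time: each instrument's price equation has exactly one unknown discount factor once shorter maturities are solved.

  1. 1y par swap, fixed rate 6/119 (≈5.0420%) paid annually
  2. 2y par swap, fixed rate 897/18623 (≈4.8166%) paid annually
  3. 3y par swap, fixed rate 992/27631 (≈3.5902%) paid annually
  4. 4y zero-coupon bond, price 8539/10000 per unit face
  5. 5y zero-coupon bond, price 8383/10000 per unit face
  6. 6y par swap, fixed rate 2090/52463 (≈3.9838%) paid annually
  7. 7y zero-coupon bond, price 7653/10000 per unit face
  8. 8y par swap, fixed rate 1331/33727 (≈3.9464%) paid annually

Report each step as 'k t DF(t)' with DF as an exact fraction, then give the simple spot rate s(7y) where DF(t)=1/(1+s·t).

step 1 [1y] swap r/1=6/119: DF=(1 − 6/119·(0))/(1+6/119) = 119/125 ≈ 0.952000
step 2 [2y] swap r/1=897/18623: DF=(1 − 897/18623·(0.952000))/(1+897/18623) = 9103/10000 ≈ 0.910300
step 3 [3y] swap r/1=992/27631: DF=(1 − 992/27631·(0.952000+0.910300))/(1+992/27631) = 563/625 ≈ 0.900800
step 4 [4y] zero: DF = P = 8539/10000 ≈ 0.853900
step 5 [5y] zero: DF = P = 8383/10000 ≈ 0.838300
step 6 [6y] swap r/1=2090/52463: DF=(1 − 2090/52463·(0.952000+0.910300+0.900800+0.853900+0.838300))/(1+2090/52463) = 791/1000 ≈ 0.791000
step 7 [7y] zero: DF = P = 7653/10000 ≈ 0.765300
step 8 [8y] swap r/1=1331/33727: DF=(1 − 1331/33727·(0.952000+0.910300+0.900800+0.853900+0.838300+0.791000+0.765300))/(1+1331/33727) = 3669/5000 ≈ 0.733800

1 1 119/125
2 2 9103/10000
3 3 563/625
4 4 8539/10000
5 5 8383/10000
6 6 791/1000
7 7 7653/10000
8 8 3669/5000
s(7y) = (1/(7653/10000) − 1)/(7) = 2347/53571 ≈ 4.3811%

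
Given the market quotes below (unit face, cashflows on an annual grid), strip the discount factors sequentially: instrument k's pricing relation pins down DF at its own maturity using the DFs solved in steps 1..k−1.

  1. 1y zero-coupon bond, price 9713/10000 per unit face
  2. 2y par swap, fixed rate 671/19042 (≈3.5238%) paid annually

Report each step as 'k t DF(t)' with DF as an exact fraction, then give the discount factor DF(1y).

1 1 9713/10000
2 2 9329/10000
DF(1y) = 9713/10000 ≈ 0.971300

step 1 [1y] zero: DF = P = 9713/10000 ≈ 0.971300
step 2 [2y] swap r/1=671/19042: DF=(1 − 671/19042·(0.971300))/(1+671/19042) = 9329/10000 ≈ 0.932900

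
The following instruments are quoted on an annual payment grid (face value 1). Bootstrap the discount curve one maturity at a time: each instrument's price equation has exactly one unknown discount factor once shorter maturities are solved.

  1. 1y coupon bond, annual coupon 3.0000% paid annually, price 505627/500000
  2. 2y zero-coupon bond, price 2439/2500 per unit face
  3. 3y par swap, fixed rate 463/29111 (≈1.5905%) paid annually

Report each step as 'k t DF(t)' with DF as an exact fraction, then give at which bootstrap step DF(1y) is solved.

1 1 4909/5000
2 2 2439/2500
3 3 9537/10000
DF(1y) is solved at step 1

step 1 [1y] bond c/1=3/100: DF=(505627/500000 − 3/100·(0))/(1+3/100) = 4909/5000 ≈ 0.981800
step 2 [2y] zero: DF = P = 2439/2500 ≈ 0.975600
step 3 [3y] swap r/1=463/29111: DF=(1 − 463/29111·(0.981800+0.975600))/(1+463/29111) = 9537/10000 ≈ 0.953700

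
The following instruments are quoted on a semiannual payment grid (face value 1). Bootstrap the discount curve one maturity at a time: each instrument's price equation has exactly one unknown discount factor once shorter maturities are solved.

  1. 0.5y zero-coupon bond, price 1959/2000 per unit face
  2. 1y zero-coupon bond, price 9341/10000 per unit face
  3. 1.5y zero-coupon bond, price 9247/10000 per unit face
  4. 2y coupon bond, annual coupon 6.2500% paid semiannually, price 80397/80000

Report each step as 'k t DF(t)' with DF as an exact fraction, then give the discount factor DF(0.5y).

step 1 [0.5y] zero: DF = P = 1959/2000 ≈ 0.979500
step 2 [1y] zero: DF = P = 9341/10000 ≈ 0.934100
step 3 [1.5y] zero: DF = P = 9247/10000 ≈ 0.924700
step 4 [2y] bond c/2=1/32: DF=(80397/80000 − 1/32·(0.979500+0.934100+0.924700))/(1+1/32) = 1777/2000 ≈ 0.888500

1 1/2 1959/2000
2 1 9341/10000
3 3/2 9247/10000
4 2 1777/2000
DF(0.5y) = 1959/2000 ≈ 0.979500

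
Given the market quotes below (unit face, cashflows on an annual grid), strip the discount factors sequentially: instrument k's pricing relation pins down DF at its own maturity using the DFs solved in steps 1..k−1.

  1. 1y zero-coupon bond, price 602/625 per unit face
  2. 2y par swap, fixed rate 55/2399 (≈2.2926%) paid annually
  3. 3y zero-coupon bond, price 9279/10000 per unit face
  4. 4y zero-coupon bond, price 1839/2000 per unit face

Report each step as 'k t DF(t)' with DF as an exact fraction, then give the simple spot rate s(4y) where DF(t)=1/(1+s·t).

step 1 [1y] zero: DF = P = 602/625 ≈ 0.963200
step 2 [2y] swap r/1=55/2399: DF=(1 − 55/2399·(0.963200))/(1+55/2399) = 239/250 ≈ 0.956000
step 3 [3y] zero: DF = P = 9279/10000 ≈ 0.927900
step 4 [4y] zero: DF = P = 1839/2000 ≈ 0.919500

1 1 602/625
2 2 239/250
3 3 9279/10000
4 4 1839/2000
s(4y) = (1/(1839/2000) − 1)/(4) = 161/7356 ≈ 2.1887%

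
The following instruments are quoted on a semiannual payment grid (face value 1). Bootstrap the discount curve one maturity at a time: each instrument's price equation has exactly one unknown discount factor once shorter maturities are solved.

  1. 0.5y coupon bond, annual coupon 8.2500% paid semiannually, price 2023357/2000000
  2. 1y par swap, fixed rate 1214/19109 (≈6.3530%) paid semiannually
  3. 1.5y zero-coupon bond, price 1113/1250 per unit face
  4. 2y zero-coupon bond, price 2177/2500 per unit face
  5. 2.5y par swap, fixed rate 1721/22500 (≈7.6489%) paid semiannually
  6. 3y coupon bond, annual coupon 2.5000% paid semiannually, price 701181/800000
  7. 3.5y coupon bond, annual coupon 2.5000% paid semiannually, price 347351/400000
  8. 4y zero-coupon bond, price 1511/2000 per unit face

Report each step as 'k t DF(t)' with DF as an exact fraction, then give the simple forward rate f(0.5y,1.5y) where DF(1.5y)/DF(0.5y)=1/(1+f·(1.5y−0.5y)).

step 1 [0.5y] bond c/2=33/800: DF=(2023357/2000000 − 33/800·(0))/(1+33/800) = 2429/2500 ≈ 0.971600
step 2 [1y] swap r/2=607/19109: DF=(1 − 607/19109·(0.971600))/(1+607/19109) = 9393/10000 ≈ 0.939300
step 3 [1.5y] zero: DF = P = 1113/1250 ≈ 0.890400
step 4 [2y] zero: DF = P = 2177/2500 ≈ 0.870800
step 5 [2.5y] swap r/2=1721/45000: DF=(1 − 1721/45000·(0.971600+0.939300+0.890400+0.870800))/(1+1721/45000) = 8279/10000 ≈ 0.827900
step 6 [3y] bond c/2=1/80: DF=(701181/800000 − 1/80·(0.971600+0.939300+0.890400+0.870800+0.827900))/(1+1/80) = 8101/10000 ≈ 0.810100
step 7 [3.5y] bond c/2=1/80: DF=(347351/400000 − 1/80·(0.971600+0.939300+0.890400+0.870800+0.827900+0.810100))/(1+1/80) = 7921/10000 ≈ 0.792100
step 8 [4y] zero: DF = P = 1511/2000 ≈ 0.755500

1 1/2 2429/2500
2 1 9393/10000
3 3/2 1113/1250
4 2 2177/2500
5 5/2 8279/10000
6 3 8101/10000
7 7/2 7921/10000
8 4 1511/2000
f(0.5y,1.5y) = ((2429/2500)/(1113/1250) − 1)/(1) = 29/318 ≈ 9.1195%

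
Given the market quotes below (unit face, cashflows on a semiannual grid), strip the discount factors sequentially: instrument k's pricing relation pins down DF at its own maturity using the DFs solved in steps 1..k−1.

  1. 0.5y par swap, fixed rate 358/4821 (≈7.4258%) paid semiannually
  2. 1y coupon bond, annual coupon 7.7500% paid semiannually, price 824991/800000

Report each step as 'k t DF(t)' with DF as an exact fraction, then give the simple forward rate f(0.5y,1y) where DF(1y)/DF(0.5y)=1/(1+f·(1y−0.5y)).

step 1 [0.5y] swap r/2=179/4821: DF=(1 − 179/4821·(0))/(1+179/4821) = 4821/5000 ≈ 0.964200
step 2 [1y] bond c/2=31/800: DF=(824991/800000 − 31/800·(0.964200))/(1+31/800) = 598/625 ≈ 0.956800

1 1/2 4821/5000
2 1 598/625
f(0.5y,1y) = ((4821/5000)/(598/625) − 1)/(1/2) = 37/2392 ≈ 1.5468%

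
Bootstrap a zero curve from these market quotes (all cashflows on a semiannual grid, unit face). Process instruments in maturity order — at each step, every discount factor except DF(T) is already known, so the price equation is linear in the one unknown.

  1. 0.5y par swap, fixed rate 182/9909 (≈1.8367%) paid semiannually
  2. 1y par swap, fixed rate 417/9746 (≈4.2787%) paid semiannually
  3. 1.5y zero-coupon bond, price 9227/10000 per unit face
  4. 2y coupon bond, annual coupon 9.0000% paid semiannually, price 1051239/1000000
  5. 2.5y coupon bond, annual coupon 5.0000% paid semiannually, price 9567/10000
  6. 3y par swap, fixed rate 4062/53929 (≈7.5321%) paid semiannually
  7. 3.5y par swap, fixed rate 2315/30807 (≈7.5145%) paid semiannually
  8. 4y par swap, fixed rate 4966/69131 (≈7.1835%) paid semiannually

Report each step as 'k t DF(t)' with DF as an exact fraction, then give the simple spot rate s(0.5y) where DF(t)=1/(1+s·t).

1 1/2 9909/10000
2 1 9583/10000
3 3/2 9227/10000
4 2 8823/10000
5 5/2 4209/5000
6 3 7969/10000
7 7/2 1537/2000
8 4 7517/10000
s(0.5y) = (1/(9909/10000) − 1)/(1/2) = 182/9909 ≈ 1.8367%

step 1 [0.5y] swap r/2=91/9909: DF=(1 − 91/9909·(0))/(1+91/9909) = 9909/10000 ≈ 0.990900
step 2 [1y] swap r/2=417/19492: DF=(1 − 417/19492·(0.990900))/(1+417/19492) = 9583/10000 ≈ 0.958300
step 3 [1.5y] zero: DF = P = 9227/10000 ≈ 0.922700
step 4 [2y] bond c/2=9/200: DF=(1051239/1000000 − 9/200·(0.990900+0.958300+0.922700))/(1+9/200) = 8823/10000 ≈ 0.882300
step 5 [2.5y] bond c/2=1/40: DF=(9567/10000 − 1/40·(0.990900+0.958300+0.922700+0.882300))/(1+1/40) = 4209/5000 ≈ 0.841800
step 6 [3y] swap r/2=2031/53929: DF=(1 − 2031/53929·(0.990900+0.958300+0.922700+0.882300+0.841800))/(1+2031/53929) = 7969/10000 ≈ 0.796900
step 7 [3.5y] swap r/2=2315/61614: DF=(1 − 2315/61614·(0.990900+0.958300+0.922700+0.882300+0.841800+0.796900))/(1+2315/61614) = 1537/2000 ≈ 0.768500
step 8 [4y] swap r/2=2483/69131: DF=(1 − 2483/69131·(0.990900+0.958300+0.922700+0.882300+0.841800+0.796900+0.768500))/(1+2483/69131) = 7517/10000 ≈ 0.751700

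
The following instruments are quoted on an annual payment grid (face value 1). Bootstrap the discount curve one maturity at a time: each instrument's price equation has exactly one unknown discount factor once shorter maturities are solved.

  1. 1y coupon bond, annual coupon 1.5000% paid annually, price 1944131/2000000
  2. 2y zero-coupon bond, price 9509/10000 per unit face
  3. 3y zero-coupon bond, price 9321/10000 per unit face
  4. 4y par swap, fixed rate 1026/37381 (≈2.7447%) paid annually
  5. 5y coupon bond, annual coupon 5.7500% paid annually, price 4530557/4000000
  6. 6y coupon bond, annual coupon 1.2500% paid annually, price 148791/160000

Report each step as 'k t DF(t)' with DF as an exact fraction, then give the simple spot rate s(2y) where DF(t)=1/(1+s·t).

1 1 9577/10000
2 2 9509/10000
3 3 9321/10000
4 4 4487/5000
5 5 4339/5000
6 6 1077/1250
s(2y) = (1/(9509/10000) − 1)/(2) = 491/19018 ≈ 2.5818%

step 1 [1y] bond c/1=3/200: DF=(1944131/2000000 − 3/200·(0))/(1+3/200) = 9577/10000 ≈ 0.957700
step 2 [2y] zero: DF = P = 9509/10000 ≈ 0.950900
step 3 [3y] zero: DF = P = 9321/10000 ≈ 0.932100
step 4 [4y] swap r/1=1026/37381: DF=(1 − 1026/37381·(0.957700+0.950900+0.932100))/(1+1026/37381) = 4487/5000 ≈ 0.897400
step 5 [5y] bond c/1=23/400: DF=(4530557/4000000 − 23/400·(0.957700+0.950900+0.932100+0.897400))/(1+23/400) = 4339/5000 ≈ 0.867800
step 6 [6y] bond c/1=1/80: DF=(148791/160000 − 1/80·(0.957700+0.950900+0.932100+0.897400+0.867800))/(1+1/80) = 1077/1250 ≈ 0.861600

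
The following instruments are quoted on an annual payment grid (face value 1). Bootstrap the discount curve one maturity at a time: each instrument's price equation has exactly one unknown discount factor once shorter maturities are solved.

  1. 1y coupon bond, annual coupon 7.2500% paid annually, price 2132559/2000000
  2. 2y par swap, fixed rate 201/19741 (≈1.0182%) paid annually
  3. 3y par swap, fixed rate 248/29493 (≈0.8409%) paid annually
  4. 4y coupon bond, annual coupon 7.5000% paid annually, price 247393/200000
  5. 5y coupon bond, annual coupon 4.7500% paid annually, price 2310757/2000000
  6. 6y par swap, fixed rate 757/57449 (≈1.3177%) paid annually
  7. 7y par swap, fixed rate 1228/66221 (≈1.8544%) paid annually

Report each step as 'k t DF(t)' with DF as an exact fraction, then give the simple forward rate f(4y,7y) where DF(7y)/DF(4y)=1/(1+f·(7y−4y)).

step 1 [1y] bond c/1=29/400: DF=(2132559/2000000 − 29/400·(0))/(1+29/400) = 4971/5000 ≈ 0.994200
step 2 [2y] swap r/1=201/19741: DF=(1 − 201/19741·(0.994200))/(1+201/19741) = 9799/10000 ≈ 0.979900
step 3 [3y] swap r/1=248/29493: DF=(1 − 248/29493·(0.994200+0.979900))/(1+248/29493) = 1219/1250 ≈ 0.975200
step 4 [4y] bond c/1=3/40: DF=(247393/200000 − 3/40·(0.994200+0.979900+0.975200))/(1+3/40) = 9449/10000 ≈ 0.944900
step 5 [5y] bond c/1=19/400: DF=(2310757/2000000 − 19/400·(0.994200+0.979900+0.975200+0.944900))/(1+19/400) = 579/625 ≈ 0.926400
step 6 [6y] swap r/1=757/57449: DF=(1 − 757/57449·(0.994200+0.979900+0.975200+0.944900+0.926400))/(1+757/57449) = 9243/10000 ≈ 0.924300
step 7 [7y] swap r/1=1228/66221: DF=(1 − 1228/66221·(0.994200+0.979900+0.975200+0.944900+0.926400+0.924300))/(1+1228/66221) = 2193/2500 ≈ 0.877200

1 1 4971/5000
2 2 9799/10000
3 3 1219/1250
4 4 9449/10000
5 5 579/625
6 6 9243/10000
7 7 2193/2500
f(4y,7y) = ((9449/10000)/(2193/2500) − 1)/(3) = 677/26316 ≈ 2.5726%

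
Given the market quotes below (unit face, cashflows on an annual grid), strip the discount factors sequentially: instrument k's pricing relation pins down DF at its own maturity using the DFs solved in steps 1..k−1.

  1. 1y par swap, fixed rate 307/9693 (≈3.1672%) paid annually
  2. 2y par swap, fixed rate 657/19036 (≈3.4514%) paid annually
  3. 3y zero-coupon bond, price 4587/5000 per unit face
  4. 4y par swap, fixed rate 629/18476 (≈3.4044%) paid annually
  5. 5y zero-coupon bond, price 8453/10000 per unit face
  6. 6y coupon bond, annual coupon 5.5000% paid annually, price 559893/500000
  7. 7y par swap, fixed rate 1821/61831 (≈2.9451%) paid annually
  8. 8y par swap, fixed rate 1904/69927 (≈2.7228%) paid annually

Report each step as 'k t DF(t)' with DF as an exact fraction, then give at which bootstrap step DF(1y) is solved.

1 1 9693/10000
2 2 9343/10000
3 3 4587/5000
4 4 4371/5000
5 5 8453/10000
6 6 8247/10000
7 7 8179/10000
8 8 506/625
DF(1y) is solved at step 1

step 1 [1y] swap r/1=307/9693: DF=(1 − 307/9693·(0))/(1+307/9693) = 9693/10000 ≈ 0.969300
step 2 [2y] swap r/1=657/19036: DF=(1 − 657/19036·(0.969300))/(1+657/19036) = 9343/10000 ≈ 0.934300
step 3 [3y] zero: DF = P = 4587/5000 ≈ 0.917400
step 4 [4y] swap r/1=629/18476: DF=(1 − 629/18476·(0.969300+0.934300+0.917400))/(1+629/18476) = 4371/5000 ≈ 0.874200
step 5 [5y] zero: DF = P = 8453/10000 ≈ 0.845300
step 6 [6y] bond c/1=11/200: DF=(559893/500000 − 11/200·(0.969300+0.934300+0.917400+0.874200+0.845300))/(1+11/200) = 8247/10000 ≈ 0.824700
step 7 [7y] swap r/1=1821/61831: DF=(1 − 1821/61831·(0.969300+0.934300+0.917400+0.874200+0.845300+0.824700))/(1+1821/61831) = 8179/10000 ≈ 0.817900
step 8 [8y] swap r/1=1904/69927: DF=(1 − 1904/69927·(0.969300+0.934300+0.917400+0.874200+0.845300+0.824700+0.817900))/(1+1904/69927) = 506/625 ≈ 0.809600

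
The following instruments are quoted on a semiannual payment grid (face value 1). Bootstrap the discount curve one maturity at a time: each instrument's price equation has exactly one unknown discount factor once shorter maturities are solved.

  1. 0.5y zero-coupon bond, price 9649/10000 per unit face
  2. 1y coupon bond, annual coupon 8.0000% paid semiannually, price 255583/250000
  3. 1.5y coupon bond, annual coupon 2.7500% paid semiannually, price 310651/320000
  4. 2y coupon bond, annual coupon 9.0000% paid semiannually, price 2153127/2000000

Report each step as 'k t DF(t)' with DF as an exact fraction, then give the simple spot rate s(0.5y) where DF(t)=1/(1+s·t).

1 1/2 9649/10000
2 1 9459/10000
3 3/2 9317/10000
4 2 4539/5000
s(0.5y) = (1/(9649/10000) − 1)/(1/2) = 702/9649 ≈ 7.2754%

step 1 [0.5y] zero: DF = P = 9649/10000 ≈ 0.964900
step 2 [1y] bond c/2=1/25: DF=(255583/250000 − 1/25·(0.964900))/(1+1/25) = 9459/10000 ≈ 0.945900
step 3 [1.5y] bond c/2=11/800: DF=(310651/320000 − 11/800·(0.964900+0.945900))/(1+11/800) = 9317/10000 ≈ 0.931700
step 4 [2y] bond c/2=9/200: DF=(2153127/2000000 − 9/200·(0.964900+0.945900+0.931700))/(1+9/200) = 4539/5000 ≈ 0.907800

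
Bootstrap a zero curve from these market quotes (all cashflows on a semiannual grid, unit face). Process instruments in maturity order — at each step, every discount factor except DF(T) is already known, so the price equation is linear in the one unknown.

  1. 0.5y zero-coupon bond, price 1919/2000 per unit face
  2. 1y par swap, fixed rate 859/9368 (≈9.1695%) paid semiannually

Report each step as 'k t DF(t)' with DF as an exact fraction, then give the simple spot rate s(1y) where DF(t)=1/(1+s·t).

step 1 [0.5y] zero: DF = P = 1919/2000 ≈ 0.959500
step 2 [1y] swap r/2=859/18736: DF=(1 − 859/18736·(0.959500))/(1+859/18736) = 9141/10000 ≈ 0.914100

1 1/2 1919/2000
2 1 9141/10000
s(1y) = (1/(9141/10000) − 1)/(1) = 859/9141 ≈ 9.3972%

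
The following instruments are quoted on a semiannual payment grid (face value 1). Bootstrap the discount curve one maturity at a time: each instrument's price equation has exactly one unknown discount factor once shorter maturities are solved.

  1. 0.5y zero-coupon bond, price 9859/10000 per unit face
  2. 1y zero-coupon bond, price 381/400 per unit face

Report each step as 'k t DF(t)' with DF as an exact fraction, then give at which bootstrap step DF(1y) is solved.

step 1 [0.5y] zero: DF = P = 9859/10000 ≈ 0.985900
step 2 [1y] zero: DF = P = 381/400 ≈ 0.952500

1 1/2 9859/10000
2 1 381/400
DF(1y) is solved at step 2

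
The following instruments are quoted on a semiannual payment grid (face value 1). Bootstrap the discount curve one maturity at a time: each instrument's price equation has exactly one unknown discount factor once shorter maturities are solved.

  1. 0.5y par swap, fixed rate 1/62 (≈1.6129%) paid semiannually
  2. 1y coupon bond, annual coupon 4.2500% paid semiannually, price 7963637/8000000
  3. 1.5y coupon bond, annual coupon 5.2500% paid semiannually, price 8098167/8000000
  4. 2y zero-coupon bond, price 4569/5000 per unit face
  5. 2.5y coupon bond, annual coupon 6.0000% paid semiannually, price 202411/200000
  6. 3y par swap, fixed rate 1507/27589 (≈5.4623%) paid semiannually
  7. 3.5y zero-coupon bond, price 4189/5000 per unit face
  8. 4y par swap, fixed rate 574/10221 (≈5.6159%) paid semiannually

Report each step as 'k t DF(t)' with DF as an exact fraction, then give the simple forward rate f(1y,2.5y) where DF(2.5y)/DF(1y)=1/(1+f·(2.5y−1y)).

step 1 [0.5y] swap r/2=1/124: DF=(1 − 1/124·(0))/(1+1/124) = 124/125 ≈ 0.992000
step 2 [1y] bond c/2=17/800: DF=(7963637/8000000 − 17/800·(0.992000))/(1+17/800) = 9541/10000 ≈ 0.954100
step 3 [1.5y] bond c/2=21/800: DF=(8098167/8000000 − 21/800·(0.992000+0.954100))/(1+21/800) = 4683/5000 ≈ 0.936600
step 4 [2y] zero: DF = P = 4569/5000 ≈ 0.913800
step 5 [2.5y] bond c/2=3/100: DF=(202411/200000 − 3/100·(0.992000+0.954100+0.936600+0.913800))/(1+3/100) = 109/125 ≈ 0.872000
step 6 [3y] swap r/2=1507/55178: DF=(1 − 1507/55178·(0.992000+0.954100+0.936600+0.913800+0.872000))/(1+1507/55178) = 8493/10000 ≈ 0.849300
step 7 [3.5y] zero: DF = P = 4189/5000 ≈ 0.837800
step 8 [4y] swap r/2=287/10221: DF=(1 − 287/10221·(0.992000+0.954100+0.936600+0.913800+0.872000+0.849300+0.837800))/(1+287/10221) = 7991/10000 ≈ 0.799100

1 1/2 124/125
2 1 9541/10000
3 3/2 4683/5000
4 2 4569/5000
5 5/2 109/125
6 3 8493/10000
7 7/2 4189/5000
8 4 7991/10000
f(1y,2.5y) = ((9541/10000)/(109/125) − 1)/(3/2) = 821/13080 ≈ 6.2768%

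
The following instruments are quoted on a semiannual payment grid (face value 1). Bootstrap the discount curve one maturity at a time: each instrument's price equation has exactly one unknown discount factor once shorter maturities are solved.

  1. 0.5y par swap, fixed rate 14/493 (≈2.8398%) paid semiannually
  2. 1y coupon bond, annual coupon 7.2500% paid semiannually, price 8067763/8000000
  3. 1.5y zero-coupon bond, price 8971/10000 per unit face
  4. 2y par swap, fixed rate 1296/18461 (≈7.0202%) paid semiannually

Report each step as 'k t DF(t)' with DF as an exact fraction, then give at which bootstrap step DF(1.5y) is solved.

step 1 [0.5y] swap r/2=7/493: DF=(1 − 7/493·(0))/(1+7/493) = 493/500 ≈ 0.986000
step 2 [1y] bond c/2=29/800: DF=(8067763/8000000 − 29/800·(0.986000))/(1+29/800) = 9387/10000 ≈ 0.938700
step 3 [1.5y] zero: DF = P = 8971/10000 ≈ 0.897100
step 4 [2y] swap r/2=648/18461: DF=(1 − 648/18461·(0.986000+0.938700+0.897100))/(1+648/18461) = 544/625 ≈ 0.870400

1 1/2 493/500
2 1 9387/10000
3 3/2 8971/10000
4 2 544/625
DF(1.5y) is solved at step 3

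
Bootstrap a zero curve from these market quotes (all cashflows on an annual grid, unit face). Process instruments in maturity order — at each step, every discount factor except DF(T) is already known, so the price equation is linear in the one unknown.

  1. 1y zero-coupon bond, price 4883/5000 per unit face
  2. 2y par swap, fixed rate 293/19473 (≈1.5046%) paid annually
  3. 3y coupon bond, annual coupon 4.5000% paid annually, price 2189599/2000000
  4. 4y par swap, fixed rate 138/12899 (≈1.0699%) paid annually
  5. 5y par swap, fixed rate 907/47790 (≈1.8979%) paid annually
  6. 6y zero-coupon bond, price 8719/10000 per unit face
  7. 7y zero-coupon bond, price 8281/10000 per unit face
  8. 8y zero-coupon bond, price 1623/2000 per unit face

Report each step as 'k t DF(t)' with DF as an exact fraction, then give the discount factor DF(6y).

step 1 [1y] zero: DF = P = 4883/5000 ≈ 0.976600
step 2 [2y] swap r/1=293/19473: DF=(1 − 293/19473·(0.976600))/(1+293/19473) = 9707/10000 ≈ 0.970700
step 3 [3y] bond c/1=9/200: DF=(2189599/2000000 − 9/200·(0.976600+0.970700))/(1+9/200) = 4819/5000 ≈ 0.963800
step 4 [4y] swap r/1=138/12899: DF=(1 − 138/12899·(0.976600+0.970700+0.963800))/(1+138/12899) = 4793/5000 ≈ 0.958600
step 5 [5y] swap r/1=907/47790: DF=(1 − 907/47790·(0.976600+0.970700+0.963800+0.958600))/(1+907/47790) = 9093/10000 ≈ 0.909300
step 6 [6y] zero: DF = P = 8719/10000 ≈ 0.871900
step 7 [7y] zero: DF = P = 8281/10000 ≈ 0.828100
step 8 [8y] zero: DF = P = 1623/2000 ≈ 0.811500

1 1 4883/5000
2 2 9707/10000
3 3 4819/5000
4 4 4793/5000
5 5 9093/10000
6 6 8719/10000
7 7 8281/10000
8 8 1623/2000
DF(6y) = 8719/10000 ≈ 0.871900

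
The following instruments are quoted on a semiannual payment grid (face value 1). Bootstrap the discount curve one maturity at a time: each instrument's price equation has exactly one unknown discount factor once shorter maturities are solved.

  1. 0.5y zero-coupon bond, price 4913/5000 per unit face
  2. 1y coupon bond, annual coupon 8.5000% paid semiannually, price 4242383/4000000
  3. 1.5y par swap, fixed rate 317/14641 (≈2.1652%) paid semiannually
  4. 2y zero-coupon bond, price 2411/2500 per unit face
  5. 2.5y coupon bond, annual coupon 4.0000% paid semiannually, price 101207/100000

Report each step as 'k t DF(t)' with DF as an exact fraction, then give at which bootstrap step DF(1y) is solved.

1 1/2 4913/5000
2 1 9773/10000
3 3/2 9683/10000
4 2 2411/2500
5 5/2 9159/10000
DF(1y) is solved at step 2

step 1 [0.5y] zero: DF = P = 4913/5000 ≈ 0.982600
step 2 [1y] bond c/2=17/400: DF=(4242383/4000000 − 17/400·(0.982600))/(1+17/400) = 9773/10000 ≈ 0.977300
step 3 [1.5y] swap r/2=317/29282: DF=(1 − 317/29282·(0.982600+0.977300))/(1+317/29282) = 9683/10000 ≈ 0.968300
step 4 [2y] zero: DF = P = 2411/2500 ≈ 0.964400
step 5 [2.5y] bond c/2=1/50: DF=(101207/100000 − 1/50·(0.982600+0.977300+0.968300+0.964400))/(1+1/50) = 9159/10000 ≈ 0.915900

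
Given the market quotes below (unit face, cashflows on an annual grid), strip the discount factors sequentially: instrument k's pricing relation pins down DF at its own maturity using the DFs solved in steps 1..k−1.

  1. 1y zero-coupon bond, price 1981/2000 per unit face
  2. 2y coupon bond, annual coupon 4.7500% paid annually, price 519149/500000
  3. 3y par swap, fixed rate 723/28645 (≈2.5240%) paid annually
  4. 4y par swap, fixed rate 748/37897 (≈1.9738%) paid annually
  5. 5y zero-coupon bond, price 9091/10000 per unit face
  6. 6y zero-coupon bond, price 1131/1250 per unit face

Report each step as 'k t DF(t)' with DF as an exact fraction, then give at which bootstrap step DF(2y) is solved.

1 1 1981/2000
2 2 9463/10000
3 3 9277/10000
4 4 2313/2500
5 5 9091/10000
6 6 1131/1250
DF(2y) is solved at step 2

step 1 [1y] zero: DF = P = 1981/2000 ≈ 0.990500
step 2 [2y] bond c/1=19/400: DF=(519149/500000 − 19/400·(0.990500))/(1+19/400) = 9463/10000 ≈ 0.946300
step 3 [3y] swap r/1=723/28645: DF=(1 − 723/28645·(0.990500+0.946300))/(1+723/28645) = 9277/10000 ≈ 0.927700
step 4 [4y] swap r/1=748/37897: DF=(1 − 748/37897·(0.990500+0.946300+0.927700))/(1+748/37897) = 2313/2500 ≈ 0.925200
step 5 [5y] zero: DF = P = 9091/10000 ≈ 0.909100
step 6 [6y] zero: DF = P = 1131/1250 ≈ 0.904800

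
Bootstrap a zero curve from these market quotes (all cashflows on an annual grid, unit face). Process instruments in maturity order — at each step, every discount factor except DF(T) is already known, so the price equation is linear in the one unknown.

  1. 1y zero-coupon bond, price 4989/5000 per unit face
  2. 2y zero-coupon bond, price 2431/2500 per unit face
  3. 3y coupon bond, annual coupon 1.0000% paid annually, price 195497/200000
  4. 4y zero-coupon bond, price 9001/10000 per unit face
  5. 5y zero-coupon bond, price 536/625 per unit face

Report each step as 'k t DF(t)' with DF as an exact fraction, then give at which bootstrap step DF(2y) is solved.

1 1 4989/5000
2 2 2431/2500
3 3 9483/10000
4 4 9001/10000
5 5 536/625
DF(2y) is solved at step 2

step 1 [1y] zero: DF = P = 4989/5000 ≈ 0.997800
step 2 [2y] zero: DF = P = 2431/2500 ≈ 0.972400
step 3 [3y] bond c/1=1/100: DF=(195497/200000 − 1/100·(0.997800+0.972400))/(1+1/100) = 9483/10000 ≈ 0.948300
step 4 [4y] zero: DF = P = 9001/10000 ≈ 0.900100
step 5 [5y] zero: DF = P = 536/625 ≈ 0.857600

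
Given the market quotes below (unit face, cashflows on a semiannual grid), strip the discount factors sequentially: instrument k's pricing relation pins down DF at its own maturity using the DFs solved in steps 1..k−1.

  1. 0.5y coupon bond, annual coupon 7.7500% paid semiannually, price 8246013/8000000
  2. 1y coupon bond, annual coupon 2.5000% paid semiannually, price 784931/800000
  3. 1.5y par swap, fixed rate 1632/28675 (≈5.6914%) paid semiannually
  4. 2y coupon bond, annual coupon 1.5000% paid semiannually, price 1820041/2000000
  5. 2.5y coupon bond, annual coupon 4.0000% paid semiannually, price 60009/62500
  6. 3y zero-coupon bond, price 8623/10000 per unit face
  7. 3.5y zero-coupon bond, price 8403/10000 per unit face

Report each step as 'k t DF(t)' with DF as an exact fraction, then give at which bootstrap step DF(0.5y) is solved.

1 1/2 9923/10000
2 1 598/625
3 3/2 574/625
4 2 8819/10000
5 5/2 4339/5000
6 3 8623/10000
7 7/2 8403/10000
DF(0.5y) is solved at step 1

step 1 [0.5y] bond c/2=31/800: DF=(8246013/8000000 − 31/800·(0))/(1+31/800) = 9923/10000 ≈ 0.992300
step 2 [1y] bond c/2=1/80: DF=(784931/800000 − 1/80·(0.992300))/(1+1/80) = 598/625 ≈ 0.956800
step 3 [1.5y] swap r/2=816/28675: DF=(1 − 816/28675·(0.992300+0.956800))/(1+816/28675) = 574/625 ≈ 0.918400
step 4 [2y] bond c/2=3/400: DF=(1820041/2000000 − 3/400·(0.992300+0.956800+0.918400))/(1+3/400) = 8819/10000 ≈ 0.881900
step 5 [2.5y] bond c/2=1/50: DF=(60009/62500 − 1/50·(0.992300+0.956800+0.918400+0.881900))/(1+1/50) = 4339/5000 ≈ 0.867800
step 6 [3y] zero: DF = P = 8623/10000 ≈ 0.862300
step 7 [3.5y] zero: DF = P = 8403/10000 ≈ 0.840300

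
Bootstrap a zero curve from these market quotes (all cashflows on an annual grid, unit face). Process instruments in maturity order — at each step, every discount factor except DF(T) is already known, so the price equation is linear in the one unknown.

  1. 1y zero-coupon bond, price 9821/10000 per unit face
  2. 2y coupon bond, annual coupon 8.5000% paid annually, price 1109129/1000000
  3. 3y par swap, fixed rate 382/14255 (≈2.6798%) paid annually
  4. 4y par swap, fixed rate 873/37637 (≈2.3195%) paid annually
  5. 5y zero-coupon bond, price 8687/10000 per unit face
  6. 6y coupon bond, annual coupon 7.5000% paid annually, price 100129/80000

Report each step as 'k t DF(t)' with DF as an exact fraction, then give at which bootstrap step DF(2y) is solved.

step 1 [1y] zero: DF = P = 9821/10000 ≈ 0.982100
step 2 [2y] bond c/1=17/200: DF=(1109129/1000000 − 17/200·(0.982100))/(1+17/200) = 9453/10000 ≈ 0.945300
step 3 [3y] swap r/1=382/14255: DF=(1 − 382/14255·(0.982100+0.945300))/(1+382/14255) = 2309/2500 ≈ 0.923600
step 4 [4y] swap r/1=873/37637: DF=(1 − 873/37637·(0.982100+0.945300+0.923600))/(1+873/37637) = 9127/10000 ≈ 0.912700
step 5 [5y] zero: DF = P = 8687/10000 ≈ 0.868700
step 6 [6y] bond c/1=3/40: DF=(100129/80000 − 3/40·(0.982100+0.945300+0.923600+0.912700+0.868700))/(1+3/40) = 8411/10000 ≈ 0.841100

1 1 9821/10000
2 2 9453/10000
3 3 2309/2500
4 4 9127/10000
5 5 8687/10000
6 6 8411/10000
DF(2y) is solved at step 2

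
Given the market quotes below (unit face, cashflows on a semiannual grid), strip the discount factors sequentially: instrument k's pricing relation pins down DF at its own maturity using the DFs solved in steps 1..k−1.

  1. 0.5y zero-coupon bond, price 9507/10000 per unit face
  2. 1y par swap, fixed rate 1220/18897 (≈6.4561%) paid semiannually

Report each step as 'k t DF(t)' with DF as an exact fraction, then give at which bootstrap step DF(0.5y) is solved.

step 1 [0.5y] zero: DF = P = 9507/10000 ≈ 0.950700
step 2 [1y] swap r/2=610/18897: DF=(1 − 610/18897·(0.950700))/(1+610/18897) = 939/1000 ≈ 0.939000

1 1/2 9507/10000
2 1 939/1000
DF(0.5y) is solved at step 1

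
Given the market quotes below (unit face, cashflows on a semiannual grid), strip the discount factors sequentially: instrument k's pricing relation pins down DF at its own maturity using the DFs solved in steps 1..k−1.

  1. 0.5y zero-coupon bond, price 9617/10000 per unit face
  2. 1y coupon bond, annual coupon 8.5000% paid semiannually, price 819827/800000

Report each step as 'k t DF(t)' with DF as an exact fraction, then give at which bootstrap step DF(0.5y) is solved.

1 1/2 9617/10000
2 1 4719/5000
DF(0.5y) is solved at step 1

step 1 [0.5y] zero: DF = P = 9617/10000 ≈ 0.961700
step 2 [1y] bond c/2=17/400: DF=(819827/800000 − 17/400·(0.961700))/(1+17/400) = 4719/5000 ≈ 0.943800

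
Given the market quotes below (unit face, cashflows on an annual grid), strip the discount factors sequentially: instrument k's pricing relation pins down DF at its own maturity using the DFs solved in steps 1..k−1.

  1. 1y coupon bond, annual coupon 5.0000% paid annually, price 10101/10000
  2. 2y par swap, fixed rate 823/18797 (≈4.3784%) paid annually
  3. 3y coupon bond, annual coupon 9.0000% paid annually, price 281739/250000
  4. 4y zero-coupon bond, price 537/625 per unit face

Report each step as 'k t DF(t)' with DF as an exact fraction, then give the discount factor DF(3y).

1 1 481/500
2 2 9177/10000
3 3 8787/10000
4 4 537/625
DF(3y) = 8787/10000 ≈ 0.878700

step 1 [1y] bond c/1=1/20: DF=(10101/10000 − 1/20·(0))/(1+1/20) = 481/500 ≈ 0.962000
step 2 [2y] swap r/1=823/18797: DF=(1 − 823/18797·(0.962000))/(1+823/18797) = 9177/10000 ≈ 0.917700
step 3 [3y] bond c/1=9/100: DF=(281739/250000 − 9/100·(0.962000+0.917700))/(1+9/100) = 8787/10000 ≈ 0.878700
step 4 [4y] zero: DF = P = 537/625 ≈ 0.859200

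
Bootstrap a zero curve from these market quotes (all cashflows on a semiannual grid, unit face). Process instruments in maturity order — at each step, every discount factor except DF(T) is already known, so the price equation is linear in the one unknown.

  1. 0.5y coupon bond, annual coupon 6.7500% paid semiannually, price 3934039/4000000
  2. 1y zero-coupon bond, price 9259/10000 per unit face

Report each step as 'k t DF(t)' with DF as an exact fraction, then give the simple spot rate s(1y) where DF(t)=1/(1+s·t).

step 1 [0.5y] bond c/2=27/800: DF=(3934039/4000000 − 27/800·(0))/(1+27/800) = 4757/5000 ≈ 0.951400
step 2 [1y] zero: DF = P = 9259/10000 ≈ 0.925900

1 1/2 4757/5000
2 1 9259/10000
s(1y) = (1/(9259/10000) − 1)/(1) = 741/9259 ≈ 8.0030%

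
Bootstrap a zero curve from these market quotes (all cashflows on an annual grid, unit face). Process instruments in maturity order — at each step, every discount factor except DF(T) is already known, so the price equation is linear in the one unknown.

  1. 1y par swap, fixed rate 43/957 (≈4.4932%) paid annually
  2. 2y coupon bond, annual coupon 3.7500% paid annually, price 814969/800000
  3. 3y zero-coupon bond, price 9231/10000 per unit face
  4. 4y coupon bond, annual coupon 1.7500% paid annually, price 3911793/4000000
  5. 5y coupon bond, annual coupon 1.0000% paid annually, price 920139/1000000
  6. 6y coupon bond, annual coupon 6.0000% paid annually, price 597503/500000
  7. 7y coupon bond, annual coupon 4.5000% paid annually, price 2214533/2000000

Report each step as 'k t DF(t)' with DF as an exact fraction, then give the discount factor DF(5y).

1 1 957/1000
2 2 9473/10000
3 3 9231/10000
4 4 73/80
5 5 437/500
6 6 4331/5000
7 7 2059/2500
DF(5y) = 437/500 ≈ 0.874000

step 1 [1y] swap r/1=43/957: DF=(1 − 43/957·(0))/(1+43/957) = 957/1000 ≈ 0.957000
step 2 [2y] bond c/1=3/80: DF=(814969/800000 − 3/80·(0.957000))/(1+3/80) = 9473/10000 ≈ 0.947300
step 3 [3y] zero: DF = P = 9231/10000 ≈ 0.923100
step 4 [4y] bond c/1=7/400: DF=(3911793/4000000 − 7/400·(0.957000+0.947300+0.923100))/(1+7/400) = 73/80 ≈ 0.912500
step 5 [5y] bond c/1=1/100: DF=(920139/1000000 − 1/100·(0.957000+0.947300+0.923100+0.912500))/(1+1/100) = 437/500 ≈ 0.874000
step 6 [6y] bond c/1=3/50: DF=(597503/500000 − 3/50·(0.957000+0.947300+0.923100+0.912500+0.874000))/(1+3/50) = 4331/5000 ≈ 0.866200
step 7 [7y] bond c/1=9/200: DF=(2214533/2000000 − 9/200·(0.957000+0.947300+0.923100+0.912500+0.874000+0.866200))/(1+9/200) = 2059/2500 ≈ 0.823600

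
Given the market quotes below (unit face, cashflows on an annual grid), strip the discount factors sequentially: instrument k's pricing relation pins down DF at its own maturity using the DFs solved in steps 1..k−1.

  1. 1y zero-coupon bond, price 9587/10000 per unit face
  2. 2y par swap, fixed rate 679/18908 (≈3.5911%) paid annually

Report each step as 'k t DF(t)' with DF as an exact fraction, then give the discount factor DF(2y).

1 1 9587/10000
2 2 9321/10000
DF(2y) = 9321/10000 ≈ 0.932100

step 1 [1y] zero: DF = P = 9587/10000 ≈ 0.958700
step 2 [2y] swap r/1=679/18908: DF=(1 − 679/18908·(0.958700))/(1+679/18908) = 9321/10000 ≈ 0.932100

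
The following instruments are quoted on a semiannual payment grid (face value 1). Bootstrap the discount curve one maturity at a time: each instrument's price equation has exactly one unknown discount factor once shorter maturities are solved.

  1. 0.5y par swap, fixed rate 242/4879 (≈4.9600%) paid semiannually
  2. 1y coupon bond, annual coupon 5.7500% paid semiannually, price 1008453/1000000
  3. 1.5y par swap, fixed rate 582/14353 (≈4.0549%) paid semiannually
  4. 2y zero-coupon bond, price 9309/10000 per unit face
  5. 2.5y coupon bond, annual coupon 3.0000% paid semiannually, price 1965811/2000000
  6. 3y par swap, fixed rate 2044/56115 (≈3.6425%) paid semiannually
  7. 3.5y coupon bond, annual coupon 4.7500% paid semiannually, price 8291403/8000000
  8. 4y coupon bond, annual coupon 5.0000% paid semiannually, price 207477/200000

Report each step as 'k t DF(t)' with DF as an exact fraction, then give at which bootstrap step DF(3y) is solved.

step 1 [0.5y] swap r/2=121/4879: DF=(1 − 121/4879·(0))/(1+121/4879) = 4879/5000 ≈ 0.975800
step 2 [1y] bond c/2=23/800: DF=(1008453/1000000 − 23/800·(0.975800))/(1+23/800) = 953/1000 ≈ 0.953000
step 3 [1.5y] swap r/2=291/14353: DF=(1 − 291/14353·(0.975800+0.953000))/(1+291/14353) = 4709/5000 ≈ 0.941800
step 4 [2y] zero: DF = P = 9309/10000 ≈ 0.930900
step 5 [2.5y] bond c/2=3/200: DF=(1965811/2000000 − 3/200·(0.975800+0.953000+0.941800+0.930900))/(1+3/200) = 4561/5000 ≈ 0.912200
step 6 [3y] swap r/2=1022/56115: DF=(1 − 1022/56115·(0.975800+0.953000+0.941800+0.930900+0.912200))/(1+1022/56115) = 4489/5000 ≈ 0.897800
step 7 [3.5y] bond c/2=19/800: DF=(8291403/8000000 − 19/800·(0.975800+0.953000+0.941800+0.930900+0.912200+0.897800))/(1+19/800) = 4411/5000 ≈ 0.882200
step 8 [4y] bond c/2=1/40: DF=(207477/200000 − 1/40·(0.975800+0.953000+0.941800+0.930900+0.912200+0.897800+0.882200))/(1+1/40) = 8537/10000 ≈ 0.853700

1 1/2 4879/5000
2 1 953/1000
3 3/2 4709/5000
4 2 9309/10000
5 5/2 4561/5000
6 3 4489/5000
7 7/2 4411/5000
8 4 8537/10000
DF(3y) is solved at step 6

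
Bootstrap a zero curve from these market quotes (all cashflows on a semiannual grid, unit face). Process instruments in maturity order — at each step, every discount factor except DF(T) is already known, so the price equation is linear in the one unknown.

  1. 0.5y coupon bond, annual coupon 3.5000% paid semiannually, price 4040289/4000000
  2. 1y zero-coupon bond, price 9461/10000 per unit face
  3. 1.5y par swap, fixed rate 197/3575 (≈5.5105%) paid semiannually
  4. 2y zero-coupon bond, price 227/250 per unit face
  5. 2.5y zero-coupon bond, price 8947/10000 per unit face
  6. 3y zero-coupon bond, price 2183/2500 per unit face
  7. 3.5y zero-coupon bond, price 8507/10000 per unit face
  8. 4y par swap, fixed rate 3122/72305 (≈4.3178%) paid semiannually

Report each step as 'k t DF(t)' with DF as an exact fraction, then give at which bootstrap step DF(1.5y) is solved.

step 1 [0.5y] bond c/2=7/400: DF=(4040289/4000000 − 7/400·(0))/(1+7/400) = 9927/10000 ≈ 0.992700
step 2 [1y] zero: DF = P = 9461/10000 ≈ 0.946100
step 3 [1.5y] swap r/2=197/7150: DF=(1 − 197/7150·(0.992700+0.946100))/(1+197/7150) = 2303/2500 ≈ 0.921200
step 4 [2y] zero: DF = P = 227/250 ≈ 0.908000
step 5 [2.5y] zero: DF = P = 8947/10000 ≈ 0.894700
step 6 [3y] zero: DF = P = 2183/2500 ≈ 0.873200
step 7 [3.5y] zero: DF = P = 8507/10000 ≈ 0.850700
step 8 [4y] swap r/2=1561/72305: DF=(1 − 1561/72305·(0.992700+0.946100+0.921200+0.908000+0.894700+0.873200+0.850700))/(1+1561/72305) = 8439/10000 ≈ 0.843900

1 1/2 9927/10000
2 1 9461/10000
3 3/2 2303/2500
4 2 227/250
5 5/2 8947/10000
6 3 2183/2500
7 7/2 8507/10000
8 4 8439/10000
DF(1.5y) is solved at step 3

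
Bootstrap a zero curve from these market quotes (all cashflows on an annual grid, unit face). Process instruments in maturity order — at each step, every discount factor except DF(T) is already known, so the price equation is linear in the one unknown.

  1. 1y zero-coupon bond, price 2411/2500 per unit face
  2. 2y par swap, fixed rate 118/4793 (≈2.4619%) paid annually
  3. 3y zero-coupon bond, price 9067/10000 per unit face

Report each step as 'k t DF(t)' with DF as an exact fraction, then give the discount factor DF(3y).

1 1 2411/2500
2 2 1191/1250
3 3 9067/10000
DF(3y) = 9067/10000 ≈ 0.906700

step 1 [1y] zero: DF = P = 2411/2500 ≈ 0.964400
step 2 [2y] swap r/1=118/4793: DF=(1 − 118/4793·(0.964400))/(1+118/4793) = 1191/1250 ≈ 0.952800
step 3 [3y] zero: DF = P = 9067/10000 ≈ 0.906700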